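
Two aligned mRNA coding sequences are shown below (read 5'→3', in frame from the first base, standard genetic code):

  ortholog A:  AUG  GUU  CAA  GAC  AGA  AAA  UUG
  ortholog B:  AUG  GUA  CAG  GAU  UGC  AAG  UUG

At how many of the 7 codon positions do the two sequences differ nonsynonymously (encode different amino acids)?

Codon 1: AUG Met / AUG Met — identical.
Codon 2: GUU Val / GUA Val — synonymous.
Codon 3: CAA Gln / CAG Gln — synonymous.
Codon 4: GAC Asp / GAU Asp — synonymous.
Codon 5: AGA Arg / UGC Cys — nonsynonymous.
Codon 6: AAA Lys / AAG Lys — synonymous.
Codon 7: UUG Leu / UUG Leu — identical.
Nonsynonymous differences: 1.

1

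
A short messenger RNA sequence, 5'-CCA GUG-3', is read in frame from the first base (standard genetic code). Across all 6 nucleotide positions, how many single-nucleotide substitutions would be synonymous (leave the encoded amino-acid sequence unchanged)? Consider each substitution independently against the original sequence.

Codon 1 (CCA, Pro): 3 synonymous substitutions.
Codon 2 (GUG, Val): 3 synonymous substitutions.
Total: 3 + 3 = 6.

6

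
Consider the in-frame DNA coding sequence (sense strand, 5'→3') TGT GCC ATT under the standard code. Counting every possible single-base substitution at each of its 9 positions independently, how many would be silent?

Codon 1 (TGT, Cys): 1 synonymous substitution.
Codon 2 (GCC, Ala): 3 synonymous substitutions.
Codon 3 (ATT, Ile): 2 synonymous substitutions.
Total: 1 + 3 + 2 = 6.

6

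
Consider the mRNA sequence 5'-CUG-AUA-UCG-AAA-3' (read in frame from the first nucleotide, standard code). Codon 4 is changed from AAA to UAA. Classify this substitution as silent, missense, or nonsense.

Position 10 falls in codon 4: AAA → Lys.
After the substitution the codon is UAA → Stop.
The new codon is a stop codon, so this is a nonsense mutation.

nonsense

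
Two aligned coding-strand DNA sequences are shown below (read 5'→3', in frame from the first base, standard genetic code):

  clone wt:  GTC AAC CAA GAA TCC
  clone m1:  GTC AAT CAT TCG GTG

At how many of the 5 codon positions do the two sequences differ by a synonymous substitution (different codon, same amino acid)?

Codon 1: GTC Val / GTC Val — identical.
Codon 2: AAC Asn / AAT Asn — synonymous.
Codon 3: CAA Gln / CAT His — nonsynonymous.
Codon 4: GAA Glu / TCG Ser — nonsynonymous.
Codon 5: TCC Ser / GTG Val — nonsynonymous.
Synonymous differences: 1.

1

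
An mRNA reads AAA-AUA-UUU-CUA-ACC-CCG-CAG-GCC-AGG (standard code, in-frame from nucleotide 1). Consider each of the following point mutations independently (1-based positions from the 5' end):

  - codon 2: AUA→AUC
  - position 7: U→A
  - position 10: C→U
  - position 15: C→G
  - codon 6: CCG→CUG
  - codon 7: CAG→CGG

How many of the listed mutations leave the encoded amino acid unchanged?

Codon 2: AUA (Ile) → AUC (Ile) — synonymous.
Codon 3: UUU (Phe) → AUU (Ile) — missense.
Codon 4: CUA (Leu) → UUA (Leu) — synonymous.
Codon 5: ACC (Thr) → ACG (Thr) — synonymous.
Codon 6: CCG (Pro) → CUG (Leu) — missense.
Codon 7: CAG (Gln) → CGG (Arg) — missense.
Synonymous: 3 of 6.

3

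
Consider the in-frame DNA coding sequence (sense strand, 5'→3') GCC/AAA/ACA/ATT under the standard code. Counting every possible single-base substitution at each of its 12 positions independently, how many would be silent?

9

Codon 1 (GCC, Ala): 3 synonymous substitutions.
Codon 2 (AAA, Lys): 1 synonymous substitution.
Codon 3 (ACA, Thr): 3 synonymous substitutions.
Codon 4 (ATT, Ile): 2 synonymous substitutions.
Total: 3 + 1 + 3 + 2 = 9.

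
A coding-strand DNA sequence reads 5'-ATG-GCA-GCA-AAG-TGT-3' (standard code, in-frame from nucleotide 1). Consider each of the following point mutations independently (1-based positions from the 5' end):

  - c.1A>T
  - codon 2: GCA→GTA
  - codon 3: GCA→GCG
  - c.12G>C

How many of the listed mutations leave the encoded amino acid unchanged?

1

Codon 1: ATG (Met) → TTG (Leu) — missense.
Codon 2: GCA (Ala) → GTA (Val) — missense.
Codon 3: GCA (Ala) → GCG (Ala) — synonymous.
Codon 4: AAG (Lys) → AAC (Asn) — missense.
Synonymous: 1 of 4.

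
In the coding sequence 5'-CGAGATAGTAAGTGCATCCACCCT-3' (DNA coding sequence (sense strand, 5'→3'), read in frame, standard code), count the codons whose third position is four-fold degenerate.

Codon 1 CGA (Arg): third position 4-fold.
Codon 2 GAT (Asp): third position 2-fold.
Codon 3 AGT (Ser): third position 2-fold.
Codon 4 AAG (Lys): third position 2-fold.
Codon 5 TGC (Cys): third position 2-fold.
Codon 6 ATC (Ile): third position 3-fold.
Codon 7 CAC (His): third position 2-fold.
Codon 8 CCT (Pro): third position 4-fold.
Four-fold degenerate third positions: 2.

2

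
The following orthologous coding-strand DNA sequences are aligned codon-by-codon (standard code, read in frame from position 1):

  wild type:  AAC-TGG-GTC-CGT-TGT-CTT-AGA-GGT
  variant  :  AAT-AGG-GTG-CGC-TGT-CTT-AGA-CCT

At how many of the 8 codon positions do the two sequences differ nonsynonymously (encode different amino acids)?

2

Codon 1: AAC Asn / AAT Asn — synonymous.
Codon 2: TGG Trp / AGG Arg — nonsynonymous.
Codon 3: GTC Val / GTG Val — synonymous.
Codon 4: CGT Arg / CGC Arg — synonymous.
Codon 5: TGT Cys / TGT Cys — identical.
Codon 6: CTT Leu / CTT Leu — identical.
Codon 7: AGA Arg / AGA Arg — identical.
Codon 8: GGT Gly / CCT Pro — nonsynonymous.
Nonsynonymous differences: 2.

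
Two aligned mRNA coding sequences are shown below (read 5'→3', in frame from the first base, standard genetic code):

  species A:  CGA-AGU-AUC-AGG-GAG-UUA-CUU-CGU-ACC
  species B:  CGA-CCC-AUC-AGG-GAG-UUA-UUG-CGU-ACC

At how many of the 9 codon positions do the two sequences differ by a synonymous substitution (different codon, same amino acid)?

Codon 1: CGA Arg / CGA Arg — identical.
Codon 2: AGU Ser / CCC Pro — nonsynonymous.
Codon 3: AUC Ile / AUC Ile — identical.
Codon 4: AGG Arg / AGG Arg — identical.
Codon 5: GAG Glu / GAG Glu — identical.
Codon 6: UUA Leu / UUA Leu — identical.
Codon 7: CUU Leu / UUG Leu — synonymous.
Codon 8: CGU Arg / CGU Arg — identical.
Codon 9: ACC Thr / ACC Thr — identical.
Synonymous differences: 1.

1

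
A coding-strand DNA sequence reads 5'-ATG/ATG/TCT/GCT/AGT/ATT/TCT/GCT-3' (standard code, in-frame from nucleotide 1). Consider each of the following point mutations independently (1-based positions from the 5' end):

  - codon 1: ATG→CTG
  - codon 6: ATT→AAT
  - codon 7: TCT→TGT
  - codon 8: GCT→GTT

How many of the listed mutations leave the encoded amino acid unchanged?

0

Codon 1: ATG (Met) → CTG (Leu) — missense.
Codon 6: ATT (Ile) → AAT (Asn) — missense.
Codon 7: TCT (Ser) → TGT (Cys) — missense.
Codon 8: GCT (Ala) → GTT (Val) — missense.
Synonymous: 0 of 4.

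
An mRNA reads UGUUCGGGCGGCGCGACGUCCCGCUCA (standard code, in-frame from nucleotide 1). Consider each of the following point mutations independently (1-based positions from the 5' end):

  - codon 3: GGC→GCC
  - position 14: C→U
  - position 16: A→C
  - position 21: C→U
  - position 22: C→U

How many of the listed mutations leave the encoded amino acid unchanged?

Codon 3: GGC (Gly) → GCC (Ala) — missense.
Codon 5: GCG (Ala) → GUG (Val) — missense.
Codon 6: ACG (Thr) → CCG (Pro) — missense.
Codon 7: UCC (Ser) → UCU (Ser) — synonymous.
Codon 8: CGC (Arg) → UGC (Cys) — missense.
Synonymous: 1 of 5.

1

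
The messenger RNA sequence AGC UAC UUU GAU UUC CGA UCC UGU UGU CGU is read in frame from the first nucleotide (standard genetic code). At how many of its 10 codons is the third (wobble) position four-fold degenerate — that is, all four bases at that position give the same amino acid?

3

Codon 1 AGC (Ser): third position 2-fold.
Codon 2 UAC (Tyr): third position 2-fold.
Codon 3 UUU (Phe): third position 2-fold.
Codon 4 GAU (Asp): third position 2-fold.
Codon 5 UUC (Phe): third position 2-fold.
Codon 6 CGA (Arg): third position 4-fold.
Codon 7 UCC (Ser): third position 4-fold.
Codon 8 UGU (Cys): third position 2-fold.
Codon 9 UGU (Cys): third position 2-fold.
Codon 10 CGU (Arg): third position 4-fold.
Four-fold degenerate third positions: 3.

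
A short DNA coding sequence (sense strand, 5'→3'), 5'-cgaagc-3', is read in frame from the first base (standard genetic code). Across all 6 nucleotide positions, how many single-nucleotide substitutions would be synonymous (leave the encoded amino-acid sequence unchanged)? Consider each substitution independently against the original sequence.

5

Codon 1 (CGA, Arg): 4 synonymous substitutions.
Codon 2 (AGC, Ser): 1 synonymous substitution.
Total: 4 + 1 = 5.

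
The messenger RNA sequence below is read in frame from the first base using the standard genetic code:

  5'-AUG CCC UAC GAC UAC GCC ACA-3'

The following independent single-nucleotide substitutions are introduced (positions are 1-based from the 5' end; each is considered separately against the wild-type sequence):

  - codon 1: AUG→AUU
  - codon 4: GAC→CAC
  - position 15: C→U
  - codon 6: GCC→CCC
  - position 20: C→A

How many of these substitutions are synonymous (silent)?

1

Codon 1: AUG (Met) → AUU (Ile) — missense.
Codon 4: GAC (Asp) → CAC (His) — missense.
Codon 5: UAC (Tyr) → UAU (Tyr) — synonymous.
Codon 6: GCC (Ala) → CCC (Pro) — missense.
Codon 7: ACA (Thr) → AAA (Lys) — missense.
Synonymous: 1 of 5.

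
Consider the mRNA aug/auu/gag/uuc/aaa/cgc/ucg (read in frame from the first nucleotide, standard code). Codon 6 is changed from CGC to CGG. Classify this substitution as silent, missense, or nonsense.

silent

Position 18 falls in codon 6: CGC → Arg.
After the substitution the codon is CGG → Arg.
Both encode Arg, so the change is synonymous.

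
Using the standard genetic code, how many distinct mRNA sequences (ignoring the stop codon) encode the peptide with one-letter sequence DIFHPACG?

3072

Asp: 2 codons.
Ile: 3 codons.
Phe: 2 codons.
His: 2 codons.
Pro: 4 codons.
Ala: 4 codons.
Cys: 2 codons.
Gly: 4 codons.
2 × 3 × 2 × 2 × 4 × 4 × 2 × 4 = 3072.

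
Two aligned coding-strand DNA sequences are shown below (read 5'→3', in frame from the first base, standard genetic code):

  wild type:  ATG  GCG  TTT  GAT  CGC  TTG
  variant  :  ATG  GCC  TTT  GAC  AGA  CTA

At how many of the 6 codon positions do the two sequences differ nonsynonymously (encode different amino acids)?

0

Codon 1: ATG Met / ATG Met — identical.
Codon 2: GCG Ala / GCC Ala — synonymous.
Codon 3: TTT Phe / TTT Phe — identical.
Codon 4: GAT Asp / GAC Asp — synonymous.
Codon 5: CGC Arg / AGA Arg — synonymous.
Codon 6: TTG Leu / CTA Leu — synonymous.
Nonsynonymous differences: 0.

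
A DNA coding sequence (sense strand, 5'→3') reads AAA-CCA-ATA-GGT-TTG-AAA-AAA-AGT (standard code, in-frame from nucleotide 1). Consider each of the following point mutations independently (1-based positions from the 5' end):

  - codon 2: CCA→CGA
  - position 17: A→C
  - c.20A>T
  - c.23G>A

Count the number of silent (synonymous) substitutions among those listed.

Codon 2: CCA (Pro) → CGA (Arg) — missense.
Codon 6: AAA (Lys) → ACA (Thr) — missense.
Codon 7: AAA (Lys) → ATA (Ile) — missense.
Codon 8: AGT (Ser) → AAT (Asn) — missense.
Synonymous: 0 of 4.

0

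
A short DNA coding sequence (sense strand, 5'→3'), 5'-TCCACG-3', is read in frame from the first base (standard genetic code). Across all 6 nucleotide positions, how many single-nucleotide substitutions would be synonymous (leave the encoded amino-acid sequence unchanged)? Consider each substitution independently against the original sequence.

Codon 1 (TCC, Ser): 3 synonymous substitutions.
Codon 2 (ACG, Thr): 3 synonymous substitutions.
Total: 3 + 3 = 6.

6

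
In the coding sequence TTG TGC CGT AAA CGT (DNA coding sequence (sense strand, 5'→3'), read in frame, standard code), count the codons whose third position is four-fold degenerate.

2

Codon 1 TTG (Leu): third position 2-fold.
Codon 2 TGC (Cys): third position 2-fold.
Codon 3 CGT (Arg): third position 4-fold.
Codon 4 AAA (Lys): third position 2-fold.
Codon 5 CGT (Arg): third position 4-fold.
Four-fold degenerate third positions: 2.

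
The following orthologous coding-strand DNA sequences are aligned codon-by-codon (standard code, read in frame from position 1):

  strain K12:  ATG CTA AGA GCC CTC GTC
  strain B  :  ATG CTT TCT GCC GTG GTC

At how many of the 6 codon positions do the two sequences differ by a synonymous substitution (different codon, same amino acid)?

Codon 1: ATG Met / ATG Met — identical.
Codon 2: CTA Leu / CTT Leu — synonymous.
Codon 3: AGA Arg / TCT Ser — nonsynonymous.
Codon 4: GCC Ala / GCC Ala — identical.
Codon 5: CTC Leu / GTG Val — nonsynonymous.
Codon 6: GTC Val / GTC Val — identical.
Synonymous differences: 1.

1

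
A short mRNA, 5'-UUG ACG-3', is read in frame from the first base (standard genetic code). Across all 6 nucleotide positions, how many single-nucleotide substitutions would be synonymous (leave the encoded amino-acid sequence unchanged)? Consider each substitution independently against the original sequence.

5

Codon 1 (UUG, Leu): 2 synonymous substitutions.
Codon 2 (ACG, Thr): 3 synonymous substitutions.
Total: 2 + 3 = 5.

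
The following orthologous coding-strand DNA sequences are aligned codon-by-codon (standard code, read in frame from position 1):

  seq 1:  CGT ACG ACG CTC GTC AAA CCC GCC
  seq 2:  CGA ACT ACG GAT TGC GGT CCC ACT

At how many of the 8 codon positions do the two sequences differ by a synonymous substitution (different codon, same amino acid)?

2

Codon 1: CGT Arg / CGA Arg — synonymous.
Codon 2: ACG Thr / ACT Thr — synonymous.
Codon 3: ACG Thr / ACG Thr — identical.
Codon 4: CTC Leu / GAT Asp — nonsynonymous.
Codon 5: GTC Val / TGC Cys — nonsynonymous.
Codon 6: AAA Lys / GGT Gly — nonsynonymous.
Codon 7: CCC Pro / CCC Pro — identical.
Codon 8: GCC Ala / ACT Thr — nonsynonymous.
Synonymous differences: 2.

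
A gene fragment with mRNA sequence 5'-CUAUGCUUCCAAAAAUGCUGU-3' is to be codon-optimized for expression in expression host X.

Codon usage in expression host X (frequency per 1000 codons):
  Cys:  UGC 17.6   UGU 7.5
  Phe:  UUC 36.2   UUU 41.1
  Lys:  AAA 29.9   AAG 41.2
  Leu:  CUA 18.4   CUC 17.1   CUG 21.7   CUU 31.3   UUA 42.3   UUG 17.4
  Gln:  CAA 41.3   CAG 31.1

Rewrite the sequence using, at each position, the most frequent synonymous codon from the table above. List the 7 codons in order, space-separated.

UUA UGC UUU CAA AAG UGC UGC

Codon 1 (Leu): best is UUA at 42.3.
Codon 2 (Cys): best is UGC at 17.6.
Codon 3 (Phe): best is UUU at 41.1.
Codon 4 (Gln): best is CAA at 41.3.
Codon 5 (Lys): best is AAG at 41.2.
Codon 6 (Cys): best is UGC at 17.6.
Codon 7 (Cys): best is UGC at 17.6.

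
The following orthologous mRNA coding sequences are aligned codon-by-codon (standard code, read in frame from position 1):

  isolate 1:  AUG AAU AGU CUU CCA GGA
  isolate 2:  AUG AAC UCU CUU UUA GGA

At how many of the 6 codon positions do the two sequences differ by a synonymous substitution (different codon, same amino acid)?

2

Codon 1: AUG Met / AUG Met — identical.
Codon 2: AAU Asn / AAC Asn — synonymous.
Codon 3: AGU Ser / UCU Ser — synonymous.
Codon 4: CUU Leu / CUU Leu — identical.
Codon 5: CCA Pro / UUA Leu — nonsynonymous.
Codon 6: GGA Gly / GGA Gly — identical.
Synonymous differences: 2.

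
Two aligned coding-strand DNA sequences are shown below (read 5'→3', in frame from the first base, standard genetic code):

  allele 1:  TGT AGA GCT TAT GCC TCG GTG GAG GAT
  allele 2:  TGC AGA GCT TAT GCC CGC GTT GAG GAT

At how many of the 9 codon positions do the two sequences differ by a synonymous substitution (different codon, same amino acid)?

2

Codon 1: TGT Cys / TGC Cys — synonymous.
Codon 2: AGA Arg / AGA Arg — identical.
Codon 3: GCT Ala / GCT Ala — identical.
Codon 4: TAT Tyr / TAT Tyr — identical.
Codon 5: GCC Ala / GCC Ala — identical.
Codon 6: TCG Ser / CGC Arg — nonsynonymous.
Codon 7: GTG Val / GTT Val — synonymous.
Codon 8: GAG Glu / GAG Glu — identical.
Codon 9: GAT Asp / GAT Asp — identical.
Synonymous differences: 2.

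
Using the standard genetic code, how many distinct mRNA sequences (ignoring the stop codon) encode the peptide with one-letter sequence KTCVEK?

256

Lys: 2 codons.
Thr: 4 codons.
Cys: 2 codons.
Val: 4 codons.
Glu: 2 codons.
Lys: 2 codons.
2 × 4 × 2 × 4 × 2 × 2 = 256.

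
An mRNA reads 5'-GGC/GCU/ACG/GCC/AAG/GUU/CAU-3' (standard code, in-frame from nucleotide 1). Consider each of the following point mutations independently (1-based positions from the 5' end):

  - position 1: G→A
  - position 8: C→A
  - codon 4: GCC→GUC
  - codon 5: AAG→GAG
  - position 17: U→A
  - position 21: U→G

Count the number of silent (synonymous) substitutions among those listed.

0

Codon 1: GGC (Gly) → AGC (Ser) — missense.
Codon 3: ACG (Thr) → AAG (Lys) — missense.
Codon 4: GCC (Ala) → GUC (Val) — missense.
Codon 5: AAG (Lys) → GAG (Glu) — missense.
Codon 6: GUU (Val) → GAU (Asp) — missense.
Codon 7: CAU (His) → CAG (Gln) — missense.
Synonymous: 0 of 6.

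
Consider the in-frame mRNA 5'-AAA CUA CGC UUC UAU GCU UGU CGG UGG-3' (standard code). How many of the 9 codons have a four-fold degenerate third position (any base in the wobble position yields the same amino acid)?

Codon 1 AAA (Lys): third position 2-fold.
Codon 2 CUA (Leu): third position 4-fold.
Codon 3 CGC (Arg): third position 4-fold.
Codon 4 UUC (Phe): third position 2-fold.
Codon 5 UAU (Tyr): third position 2-fold.
Codon 6 GCU (Ala): third position 4-fold.
Codon 7 UGU (Cys): third position 2-fold.
Codon 8 CGG (Arg): third position 4-fold.
Codon 9 UGG (Trp): third position 1-fold.
Four-fold degenerate third positions: 4.

4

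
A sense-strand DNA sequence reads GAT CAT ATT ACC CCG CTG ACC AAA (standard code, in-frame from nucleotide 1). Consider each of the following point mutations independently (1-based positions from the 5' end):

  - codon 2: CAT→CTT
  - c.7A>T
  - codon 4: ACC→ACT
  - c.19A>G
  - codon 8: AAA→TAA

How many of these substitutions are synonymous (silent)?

Codon 2: CAT (His) → CTT (Leu) — missense.
Codon 3: ATT (Ile) → TTT (Phe) — missense.
Codon 4: ACC (Thr) → ACT (Thr) — synonymous.
Codon 7: ACC (Thr) → GCC (Ala) — missense.
Codon 8: AAA (Lys) → TAA (Stop) — nonsense.
Synonymous: 1 of 5.

1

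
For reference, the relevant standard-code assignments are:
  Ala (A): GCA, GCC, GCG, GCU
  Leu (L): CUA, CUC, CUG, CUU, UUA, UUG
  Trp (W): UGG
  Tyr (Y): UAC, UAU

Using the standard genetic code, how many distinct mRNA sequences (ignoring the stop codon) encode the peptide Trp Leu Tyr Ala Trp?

48

Trp: 1 codon.
Leu: 6 codons.
Tyr: 2 codons.
Ala: 4 codons.
Trp: 1 codon.
1 × 6 × 2 × 4 × 1 = 48.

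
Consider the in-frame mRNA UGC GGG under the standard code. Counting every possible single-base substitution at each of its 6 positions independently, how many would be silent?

4

Codon 1 (UGC, Cys): 1 synonymous substitution.
Codon 2 (GGG, Gly): 3 synonymous substitutions.
Total: 1 + 3 = 4.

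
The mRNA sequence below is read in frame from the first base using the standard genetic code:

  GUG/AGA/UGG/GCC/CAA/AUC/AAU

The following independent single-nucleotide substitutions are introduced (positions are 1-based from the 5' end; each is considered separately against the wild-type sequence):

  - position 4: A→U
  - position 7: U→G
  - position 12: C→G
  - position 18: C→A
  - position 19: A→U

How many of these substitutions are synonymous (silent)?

2

Codon 2: AGA (Arg) → UGA (Stop) — nonsense.
Codon 3: UGG (Trp) → GGG (Gly) — missense.
Codon 4: GCC (Ala) → GCG (Ala) — synonymous.
Codon 6: AUC (Ile) → AUA (Ile) — synonymous.
Codon 7: AAU (Asn) → UAU (Tyr) — missense.
Synonymous: 2 of 5.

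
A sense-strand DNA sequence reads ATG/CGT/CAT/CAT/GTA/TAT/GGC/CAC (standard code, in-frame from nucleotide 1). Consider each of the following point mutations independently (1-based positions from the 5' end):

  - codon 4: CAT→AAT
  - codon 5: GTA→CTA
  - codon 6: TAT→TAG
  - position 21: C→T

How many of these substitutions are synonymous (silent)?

1

Codon 4: CAT (His) → AAT (Asn) — missense.
Codon 5: GTA (Val) → CTA (Leu) — missense.
Codon 6: TAT (Tyr) → TAG (Stop) — nonsense.
Codon 7: GGC (Gly) → GGT (Gly) — synonymous.
Synonymous: 1 of 4.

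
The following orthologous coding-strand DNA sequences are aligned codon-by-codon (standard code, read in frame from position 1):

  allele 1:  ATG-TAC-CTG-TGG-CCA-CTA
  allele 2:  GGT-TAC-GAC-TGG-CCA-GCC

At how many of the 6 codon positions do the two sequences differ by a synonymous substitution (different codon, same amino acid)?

0

Codon 1: ATG Met / GGT Gly — nonsynonymous.
Codon 2: TAC Tyr / TAC Tyr — identical.
Codon 3: CTG Leu / GAC Asp — nonsynonymous.
Codon 4: TGG Trp / TGG Trp — identical.
Codon 5: CCA Pro / CCA Pro — identical.
Codon 6: CTA Leu / GCC Ala — nonsynonymous.
Synonymous differences: 0.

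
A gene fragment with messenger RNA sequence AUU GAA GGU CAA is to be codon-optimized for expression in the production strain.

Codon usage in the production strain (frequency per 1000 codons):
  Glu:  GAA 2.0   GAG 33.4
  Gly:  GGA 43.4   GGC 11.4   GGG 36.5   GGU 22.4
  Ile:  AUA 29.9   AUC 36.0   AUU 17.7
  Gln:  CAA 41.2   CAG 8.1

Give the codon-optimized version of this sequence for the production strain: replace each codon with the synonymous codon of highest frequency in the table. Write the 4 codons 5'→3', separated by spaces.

Codon 1 (Ile): best is AUC at 36.0.
Codon 2 (Glu): best is GAG at 33.4.
Codon 3 (Gly): best is GGA at 43.4.
Codon 4 (Gln): best is CAA at 41.2.

AUC GAG GGA CAA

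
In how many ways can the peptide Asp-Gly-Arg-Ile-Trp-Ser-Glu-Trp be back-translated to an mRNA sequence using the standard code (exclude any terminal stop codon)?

Asp: 2 codons.
Gly: 4 codons.
Arg: 6 codons.
Ile: 3 codons.
Trp: 1 codon.
Ser: 6 codons.
Glu: 2 codons.
Trp: 1 codon.
2 × 4 × 6 × 3 × 1 × 6 × 2 × 1 = 1728.

1728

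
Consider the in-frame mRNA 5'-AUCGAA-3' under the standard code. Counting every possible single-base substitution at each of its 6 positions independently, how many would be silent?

Codon 1 (AUC, Ile): 2 synonymous substitutions.
Codon 2 (GAA, Glu): 1 synonymous substitution.
Total: 2 + 1 = 3.

3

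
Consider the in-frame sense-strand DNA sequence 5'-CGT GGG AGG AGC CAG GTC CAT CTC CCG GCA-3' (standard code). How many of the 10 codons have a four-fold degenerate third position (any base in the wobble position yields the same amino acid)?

6

Codon 1 CGT (Arg): third position 4-fold.
Codon 2 GGG (Gly): third position 4-fold.
Codon 3 AGG (Arg): third position 2-fold.
Codon 4 AGC (Ser): third position 2-fold.
Codon 5 CAG (Gln): third position 2-fold.
Codon 6 GTC (Val): third position 4-fold.
Codon 7 CAT (His): third position 2-fold.
Codon 8 CTC (Leu): third position 4-fold.
Codon 9 CCG (Pro): third position 4-fold.
Codon 10 GCA (Ala): third position 4-fold.
Four-fold degenerate third positions: 6.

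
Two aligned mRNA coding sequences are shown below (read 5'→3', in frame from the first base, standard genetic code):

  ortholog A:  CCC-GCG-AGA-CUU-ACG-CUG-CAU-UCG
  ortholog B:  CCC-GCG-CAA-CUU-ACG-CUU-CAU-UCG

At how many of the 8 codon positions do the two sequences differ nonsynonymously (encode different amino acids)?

Codon 1: CCC Pro / CCC Pro — identical.
Codon 2: GCG Ala / GCG Ala — identical.
Codon 3: AGA Arg / CAA Gln — nonsynonymous.
Codon 4: CUU Leu / CUU Leu — identical.
Codon 5: ACG Thr / ACG Thr — identical.
Codon 6: CUG Leu / CUU Leu — synonymous.
Codon 7: CAU His / CAU His — identical.
Codon 8: UCG Ser / UCG Ser — identical.
Nonsynonymous differences: 1.

1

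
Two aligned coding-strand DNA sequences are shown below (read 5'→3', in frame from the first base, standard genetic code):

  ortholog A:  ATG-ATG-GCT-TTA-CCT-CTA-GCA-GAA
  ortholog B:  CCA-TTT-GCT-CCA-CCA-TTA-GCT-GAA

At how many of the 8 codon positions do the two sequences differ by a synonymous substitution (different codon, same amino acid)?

Codon 1: ATG Met / CCA Pro — nonsynonymous.
Codon 2: ATG Met / TTT Phe — nonsynonymous.
Codon 3: GCT Ala / GCT Ala — identical.
Codon 4: TTA Leu / CCA Pro — nonsynonymous.
Codon 5: CCT Pro / CCA Pro — synonymous.
Codon 6: CTA Leu / TTA Leu — synonymous.
Codon 7: GCA Ala / GCT Ala — synonymous.
Codon 8: GAA Glu / GAA Glu — identical.
Synonymous differences: 3.

3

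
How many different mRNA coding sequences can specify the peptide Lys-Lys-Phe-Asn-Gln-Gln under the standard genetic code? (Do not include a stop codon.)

Lys: 2 codons.
Lys: 2 codons.
Phe: 2 codons.
Asn: 2 codons.
Gln: 2 codons.
Gln: 2 codons.
2 × 2 × 2 × 2 × 2 × 2 = 64.

64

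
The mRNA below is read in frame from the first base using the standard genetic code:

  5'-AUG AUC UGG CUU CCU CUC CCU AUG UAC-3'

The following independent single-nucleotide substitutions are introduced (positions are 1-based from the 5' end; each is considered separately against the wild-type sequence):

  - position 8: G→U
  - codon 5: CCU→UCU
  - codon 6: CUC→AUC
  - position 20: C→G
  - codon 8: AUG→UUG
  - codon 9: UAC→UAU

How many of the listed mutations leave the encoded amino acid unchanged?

Codon 3: UGG (Trp) → UUG (Leu) — missense.
Codon 5: CCU (Pro) → UCU (Ser) — missense.
Codon 6: CUC (Leu) → AUC (Ile) — missense.
Codon 7: CCU (Pro) → CGU (Arg) — missense.
Codon 8: AUG (Met) → UUG (Leu) — missense.
Codon 9: UAC (Tyr) → UAU (Tyr) — synonymous.
Synonymous: 1 of 6.

1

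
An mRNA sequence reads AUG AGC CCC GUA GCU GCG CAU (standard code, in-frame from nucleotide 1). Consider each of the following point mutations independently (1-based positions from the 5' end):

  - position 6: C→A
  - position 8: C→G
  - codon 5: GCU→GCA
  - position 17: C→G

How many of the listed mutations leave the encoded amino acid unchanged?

1

Codon 2: AGC (Ser) → AGA (Arg) — missense.
Codon 3: CCC (Pro) → CGC (Arg) — missense.
Codon 5: GCU (Ala) → GCA (Ala) — synonymous.
Codon 6: GCG (Ala) → GGG (Gly) — missense.
Synonymous: 1 of 4.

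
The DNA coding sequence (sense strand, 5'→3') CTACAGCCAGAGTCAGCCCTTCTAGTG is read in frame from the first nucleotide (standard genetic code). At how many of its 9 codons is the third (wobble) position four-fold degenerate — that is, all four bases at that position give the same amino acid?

7

Codon 1 CTA (Leu): third position 4-fold.
Codon 2 CAG (Gln): third position 2-fold.
Codon 3 CCA (Pro): third position 4-fold.
Codon 4 GAG (Glu): third position 2-fold.
Codon 5 TCA (Ser): third position 4-fold.
Codon 6 GCC (Ala): third position 4-fold.
Codon 7 CTT (Leu): third position 4-fold.
Codon 8 CTA (Leu): third position 4-fold.
Codon 9 GTG (Val): third position 4-fold.
Four-fold degenerate third positions: 7.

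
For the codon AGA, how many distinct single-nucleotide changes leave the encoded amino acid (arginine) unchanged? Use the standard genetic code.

Position 1: CGA → 1 synonymous.
Position 2: none → 0 synonymous.
Position 3: AGG → 1 synonymous.
Total: 1 + 0 + 1 = 2.

2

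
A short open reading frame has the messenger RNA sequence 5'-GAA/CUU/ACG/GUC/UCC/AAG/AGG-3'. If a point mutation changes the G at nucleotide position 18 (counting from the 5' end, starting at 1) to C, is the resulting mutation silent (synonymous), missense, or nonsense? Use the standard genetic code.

Position 18 falls in codon 6: AAG → Lys.
After the substitution the codon is AAC → Asn.
Lys ≠ Asn, so this is a missense mutation.

missense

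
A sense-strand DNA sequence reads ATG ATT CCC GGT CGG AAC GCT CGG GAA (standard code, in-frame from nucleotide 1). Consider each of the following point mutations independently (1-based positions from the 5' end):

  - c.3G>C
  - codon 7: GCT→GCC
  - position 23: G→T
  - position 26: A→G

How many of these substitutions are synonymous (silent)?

Codon 1: ATG (Met) → ATC (Ile) — missense.
Codon 7: GCT (Ala) → GCC (Ala) — synonymous.
Codon 8: CGG (Arg) → CTG (Leu) — missense.
Codon 9: GAA (Glu) → GGA (Gly) — missense.
Synonymous: 1 of 4.

1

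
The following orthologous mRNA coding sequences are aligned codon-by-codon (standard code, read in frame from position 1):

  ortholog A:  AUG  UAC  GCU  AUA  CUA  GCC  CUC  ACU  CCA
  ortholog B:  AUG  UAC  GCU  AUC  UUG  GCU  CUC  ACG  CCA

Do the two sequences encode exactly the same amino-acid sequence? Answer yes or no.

yes

Codon 1: AUG Met / AUG Met — identical.
Codon 2: UAC Tyr / UAC Tyr — identical.
Codon 3: GCU Ala / GCU Ala — identical.
Codon 4: AUA Ile / AUC Ile — synonymous.
Codon 5: CUA Leu / UUG Leu — synonymous.
Codon 6: GCC Ala / GCU Ala — synonymous.
Codon 7: CUC Leu / CUC Leu — identical.
Codon 8: ACU Thr / ACG Thr — synonymous.
Codon 9: CCA Pro / CCA Pro — identical.
Nonsynonymous differences: 0 → same protein.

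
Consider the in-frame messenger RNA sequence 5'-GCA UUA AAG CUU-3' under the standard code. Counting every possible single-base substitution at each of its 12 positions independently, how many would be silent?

9

Codon 1 (GCA, Ala): 3 synonymous substitutions.
Codon 2 (UUA, Leu): 2 synonymous substitutions.
Codon 3 (AAG, Lys): 1 synonymous substitution.
Codon 4 (CUU, Leu): 3 synonymous substitutions.
Total: 3 + 2 + 1 + 3 = 9.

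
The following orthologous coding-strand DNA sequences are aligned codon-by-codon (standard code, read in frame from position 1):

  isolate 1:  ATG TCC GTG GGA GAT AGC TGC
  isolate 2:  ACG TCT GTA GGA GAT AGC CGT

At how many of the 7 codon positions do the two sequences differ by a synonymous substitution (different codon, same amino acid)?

2

Codon 1: ATG Met / ACG Thr — nonsynonymous.
Codon 2: TCC Ser / TCT Ser — synonymous.
Codon 3: GTG Val / GTA Val — synonymous.
Codon 4: GGA Gly / GGA Gly — identical.
Codon 5: GAT Asp / GAT Asp — identical.
Codon 6: AGC Ser / AGC Ser — identical.
Codon 7: TGC Cys / CGT Arg — nonsynonymous.
Synonymous differences: 2.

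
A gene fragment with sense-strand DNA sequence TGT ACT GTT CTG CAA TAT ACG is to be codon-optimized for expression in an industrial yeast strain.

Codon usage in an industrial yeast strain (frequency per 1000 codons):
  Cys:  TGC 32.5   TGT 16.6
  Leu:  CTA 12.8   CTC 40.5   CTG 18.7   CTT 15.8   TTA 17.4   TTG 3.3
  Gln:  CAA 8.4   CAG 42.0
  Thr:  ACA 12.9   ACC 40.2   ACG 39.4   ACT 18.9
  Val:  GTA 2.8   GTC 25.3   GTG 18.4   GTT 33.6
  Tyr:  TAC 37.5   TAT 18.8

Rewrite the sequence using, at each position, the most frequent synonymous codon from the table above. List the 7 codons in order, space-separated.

TGC ACC GTT CTC CAG TAC ACC

Codon 1 (Cys): best is TGC at 32.5.
Codon 2 (Thr): best is ACC at 40.2.
Codon 3 (Val): best is GTT at 33.6.
Codon 4 (Leu): best is CTC at 40.5.
Codon 5 (Gln): best is CAG at 42.0.
Codon 6 (Tyr): best is TAC at 37.5.
Codon 7 (Thr): best is ACC at 40.2.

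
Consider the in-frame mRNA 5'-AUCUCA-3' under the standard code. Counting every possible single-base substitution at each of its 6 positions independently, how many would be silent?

5

Codon 1 (AUC, Ile): 2 synonymous substitutions.
Codon 2 (UCA, Ser): 3 synonymous substitutions.
Total: 2 + 3 = 5.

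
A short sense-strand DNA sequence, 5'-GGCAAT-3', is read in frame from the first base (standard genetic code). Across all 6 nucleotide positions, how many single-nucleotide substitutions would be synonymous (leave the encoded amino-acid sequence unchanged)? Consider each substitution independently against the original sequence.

Codon 1 (GGC, Gly): 3 synonymous substitutions.
Codon 2 (AAT, Asn): 1 synonymous substitution.
Total: 3 + 1 = 4.

4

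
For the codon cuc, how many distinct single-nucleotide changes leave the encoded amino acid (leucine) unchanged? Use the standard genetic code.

Position 1: none → 0 synonymous.
Position 2: none → 0 synonymous.
Position 3: CUU, CUA, CUG → 3 synonymous.
Total: 0 + 0 + 3 = 3.

3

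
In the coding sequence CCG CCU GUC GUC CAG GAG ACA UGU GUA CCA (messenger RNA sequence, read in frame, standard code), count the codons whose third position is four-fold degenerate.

Codon 1 CCG (Pro): third position 4-fold.
Codon 2 CCU (Pro): third position 4-fold.
Codon 3 GUC (Val): third position 4-fold.
Codon 4 GUC (Val): third position 4-fold.
Codon 5 CAG (Gln): third position 2-fold.
Codon 6 GAG (Glu): third position 2-fold.
Codon 7 ACA (Thr): third position 4-fold.
Codon 8 UGU (Cys): third position 2-fold.
Codon 9 GUA (Val): third position 4-fold.
Codon 10 CCA (Pro): third position 4-fold.
Four-fold degenerate third positions: 7.

7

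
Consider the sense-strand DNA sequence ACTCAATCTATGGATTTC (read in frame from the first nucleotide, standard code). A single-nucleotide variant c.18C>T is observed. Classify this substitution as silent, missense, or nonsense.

Position 18 falls in codon 6: TTC → Phe.
After the substitution the codon is TTT → Phe.
Both encode Phe, so the change is synonymous.

silent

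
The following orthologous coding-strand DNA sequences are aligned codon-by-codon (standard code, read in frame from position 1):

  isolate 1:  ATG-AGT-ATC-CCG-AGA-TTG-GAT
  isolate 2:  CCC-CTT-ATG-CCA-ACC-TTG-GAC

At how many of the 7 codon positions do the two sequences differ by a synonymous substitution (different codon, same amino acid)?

2

Codon 1: ATG Met / CCC Pro — nonsynonymous.
Codon 2: AGT Ser / CTT Leu — nonsynonymous.
Codon 3: ATC Ile / ATG Met — nonsynonymous.
Codon 4: CCG Pro / CCA Pro — synonymous.
Codon 5: AGA Arg / ACC Thr — nonsynonymous.
Codon 6: TTG Leu / TTG Leu — identical.
Codon 7: GAT Asp / GAC Asp — synonymous.
Synonymous differences: 2.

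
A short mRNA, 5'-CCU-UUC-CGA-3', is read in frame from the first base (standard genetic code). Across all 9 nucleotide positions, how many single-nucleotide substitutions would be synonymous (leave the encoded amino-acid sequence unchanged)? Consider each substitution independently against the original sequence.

8

Codon 1 (CCU, Pro): 3 synonymous substitutions.
Codon 2 (UUC, Phe): 1 synonymous substitution.
Codon 3 (CGA, Arg): 4 synonymous substitutions.
Total: 3 + 1 + 4 = 8.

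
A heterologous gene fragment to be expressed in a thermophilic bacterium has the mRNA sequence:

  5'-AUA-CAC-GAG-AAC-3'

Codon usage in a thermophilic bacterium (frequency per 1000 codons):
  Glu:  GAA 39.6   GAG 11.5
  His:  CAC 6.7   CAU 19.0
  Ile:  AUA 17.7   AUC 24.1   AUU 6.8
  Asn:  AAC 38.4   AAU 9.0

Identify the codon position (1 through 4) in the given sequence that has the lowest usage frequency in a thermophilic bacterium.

2

Codon 1 AUA (Ile): 17.7 per 1000.
Codon 2 CAC (His): 6.7 per 1000.
Codon 3 GAG (Glu): 11.5 per 1000.
Codon 4 AAC (Asn): 38.4 per 1000.
Lowest frequency is 6.7 at codon 2.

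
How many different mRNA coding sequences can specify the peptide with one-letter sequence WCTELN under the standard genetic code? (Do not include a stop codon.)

192

Trp: 1 codon.
Cys: 2 codons.
Thr: 4 codons.
Glu: 2 codons.
Leu: 6 codons.
Asn: 2 codons.
1 × 2 × 4 × 2 × 6 × 2 = 192.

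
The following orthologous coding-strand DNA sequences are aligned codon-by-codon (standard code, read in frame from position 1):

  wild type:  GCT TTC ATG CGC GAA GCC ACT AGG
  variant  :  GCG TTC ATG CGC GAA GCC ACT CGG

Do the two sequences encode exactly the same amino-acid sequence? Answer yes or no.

Codon 1: GCT Ala / GCG Ala — synonymous.
Codon 2: TTC Phe / TTC Phe — identical.
Codon 3: ATG Met / ATG Met — identical.
Codon 4: CGC Arg / CGC Arg — identical.
Codon 5: GAA Glu / GAA Glu — identical.
Codon 6: GCC Ala / GCC Ala — identical.
Codon 7: ACT Thr / ACT Thr — identical.
Codon 8: AGG Arg / CGG Arg — synonymous.
Nonsynonymous differences: 0 → same protein.

yes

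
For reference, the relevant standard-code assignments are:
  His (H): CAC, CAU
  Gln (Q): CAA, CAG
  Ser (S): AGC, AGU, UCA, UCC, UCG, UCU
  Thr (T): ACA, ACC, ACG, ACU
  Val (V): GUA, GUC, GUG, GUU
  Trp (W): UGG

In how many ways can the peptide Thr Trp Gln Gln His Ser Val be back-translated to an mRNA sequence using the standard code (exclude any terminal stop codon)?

768

Thr: 4 codons.
Trp: 1 codon.
Gln: 2 codons.
Gln: 2 codons.
His: 2 codons.
Ser: 6 codons.
Val: 4 codons.
4 × 1 × 2 × 2 × 2 × 6 × 4 = 768.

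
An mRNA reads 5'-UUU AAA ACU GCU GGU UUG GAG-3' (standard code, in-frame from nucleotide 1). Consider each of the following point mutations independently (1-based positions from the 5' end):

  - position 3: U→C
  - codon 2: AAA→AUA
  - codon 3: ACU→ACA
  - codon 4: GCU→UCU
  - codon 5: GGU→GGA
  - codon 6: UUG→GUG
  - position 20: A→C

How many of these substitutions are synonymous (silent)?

Codon 1: UUU (Phe) → UUC (Phe) — synonymous.
Codon 2: AAA (Lys) → AUA (Ile) — missense.
Codon 3: ACU (Thr) → ACA (Thr) — synonymous.
Codon 4: GCU (Ala) → UCU (Ser) — missense.
Codon 5: GGU (Gly) → GGA (Gly) — synonymous.
Codon 6: UUG (Leu) → GUG (Val) — missense.
Codon 7: GAG (Glu) → GCG (Ala) — missense.
Synonymous: 3 of 7.

3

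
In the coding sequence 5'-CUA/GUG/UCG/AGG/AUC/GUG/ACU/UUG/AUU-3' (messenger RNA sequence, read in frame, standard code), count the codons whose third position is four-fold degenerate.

Codon 1 CUA (Leu): third position 4-fold.
Codon 2 GUG (Val): third position 4-fold.
Codon 3 UCG (Ser): third position 4-fold.
Codon 4 AGG (Arg): third position 2-fold.
Codon 5 AUC (Ile): third position 3-fold.
Codon 6 GUG (Val): third position 4-fold.
Codon 7 ACU (Thr): third position 4-fold.
Codon 8 UUG (Leu): third position 2-fold.
Codon 9 AUU (Ile): third position 3-fold.
Four-fold degenerate third positions: 5.

5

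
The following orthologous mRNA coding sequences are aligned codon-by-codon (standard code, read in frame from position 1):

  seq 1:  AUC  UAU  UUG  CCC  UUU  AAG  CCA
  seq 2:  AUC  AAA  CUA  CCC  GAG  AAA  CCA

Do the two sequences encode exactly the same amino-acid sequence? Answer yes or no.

no

Codon 1: AUC Ile / AUC Ile — identical.
Codon 2: UAU Tyr / AAA Lys — nonsynonymous.
Codon 3: UUG Leu / CUA Leu — synonymous.
Codon 4: CCC Pro / CCC Pro — identical.
Codon 5: UUU Phe / GAG Glu — nonsynonymous.
Codon 6: AAG Lys / AAA Lys — synonymous.
Codon 7: CCA Pro / CCA Pro — identical.
Nonsynonymous differences: 2 → different protein.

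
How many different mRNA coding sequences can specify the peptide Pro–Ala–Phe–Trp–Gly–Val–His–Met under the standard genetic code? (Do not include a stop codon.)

1024

Pro: 4 codons.
Ala: 4 codons.
Phe: 2 codons.
Trp: 1 codon.
Gly: 4 codons.
Val: 4 codons.
His: 2 codons.
Met: 1 codon.
4 × 4 × 2 × 1 × 4 × 4 × 2 × 1 = 1024.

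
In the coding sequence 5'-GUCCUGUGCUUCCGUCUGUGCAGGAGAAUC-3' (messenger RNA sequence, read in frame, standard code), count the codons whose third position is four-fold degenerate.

4

Codon 1 GUC (Val): third position 4-fold.
Codon 2 CUG (Leu): third position 4-fold.
Codon 3 UGC (Cys): third position 2-fold.
Codon 4 UUC (Phe): third position 2-fold.
Codon 5 CGU (Arg): third position 4-fold.
Codon 6 CUG (Leu): third position 4-fold.
Codon 7 UGC (Cys): third position 2-fold.
Codon 8 AGG (Arg): third position 2-fold.
Codon 9 AGA (Arg): third position 2-fold.
Codon 10 AUC (Ile): third position 3-fold.
Four-fold degenerate third positions: 4.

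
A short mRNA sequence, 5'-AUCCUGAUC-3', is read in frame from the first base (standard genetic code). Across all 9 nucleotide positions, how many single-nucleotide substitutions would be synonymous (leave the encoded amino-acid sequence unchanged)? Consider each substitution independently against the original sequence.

Codon 1 (AUC, Ile): 2 synonymous substitutions.
Codon 2 (CUG, Leu): 4 synonymous substitutions.
Codon 3 (AUC, Ile): 2 synonymous substitutions.
Total: 2 + 4 + 2 = 8.

8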